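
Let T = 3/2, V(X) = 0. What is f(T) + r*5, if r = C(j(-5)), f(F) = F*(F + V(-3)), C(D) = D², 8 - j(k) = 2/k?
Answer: 7101/20 ≈ 355.05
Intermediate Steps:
j(k) = 8 - 2/k
T = 3/2 (T = 3*(½) = 3/2 ≈ 1.5000)
f(F) = F² (f(F) = F*(F + 0) = F*F = F²)
r = 1764/25 (r = (8 - 2/(-5))² = (8 - 2*(-⅕))² = (8 + ⅖)² = (42/5)² = 1764/25 ≈ 70.560)
f(T) + r*5 = (3/2)² + (1764/25)*5 = 9/4 + 1764/5 = 7101/20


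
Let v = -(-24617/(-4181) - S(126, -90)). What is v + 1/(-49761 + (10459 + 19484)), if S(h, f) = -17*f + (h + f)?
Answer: 129269420941/82859058 ≈ 1560.1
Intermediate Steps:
S(h, f) = h - 16*f (S(h, f) = -17*f + (f + h) = h - 16*f)
v = 6522829/4181 (v = -(-24617/(-4181) - (126 - 16*(-90))) = -(-24617*(-1/4181) - (126 + 1440)) = -(24617/4181 - 1*1566) = -(24617/4181 - 1566) = -1*(-6522829/4181) = 6522829/4181 ≈ 1560.1)
v + 1/(-49761 + (10459 + 19484)) = 6522829/4181 + 1/(-49761 + (10459 + 19484)) = 6522829/4181 + 1/(-49761 + 29943) = 6522829/4181 + 1/(-19818) = 6522829/4181 - 1/19818 = 129269420941/82859058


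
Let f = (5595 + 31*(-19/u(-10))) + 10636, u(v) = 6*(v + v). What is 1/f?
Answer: 120/1948309 ≈ 6.1592e-5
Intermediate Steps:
u(v) = 12*v (u(v) = 6*(2*v) = 12*v)
f = 1948309/120 (f = (5595 + 31*(-19/(12*(-10)))) + 10636 = (5595 + 31*(-19/(-120))) + 10636 = (5595 + 31*(-19*(-1/120))) + 10636 = (5595 + 31*(19/120)) + 10636 = (5595 + 589/120) + 10636 = 671989/120 + 10636 = 1948309/120 ≈ 16236.)
1/f = 1/(1948309/120) = 120/1948309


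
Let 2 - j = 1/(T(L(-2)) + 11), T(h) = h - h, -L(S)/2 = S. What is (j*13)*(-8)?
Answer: -2184/11 ≈ -198.55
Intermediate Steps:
L(S) = -2*S
T(h) = 0
j = 21/11 (j = 2 - 1/(0 + 11) = 2 - 1/11 = 21/11 ≈ 1.9091)
(j*13)*(-8) = ((21/11)*13)*(-8) = (273/11)*(-8) = -2184/11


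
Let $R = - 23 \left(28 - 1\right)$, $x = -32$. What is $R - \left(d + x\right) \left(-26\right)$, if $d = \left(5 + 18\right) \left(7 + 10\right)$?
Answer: $8713$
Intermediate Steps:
$R = -621$ ($R = \left(-23\right) 27 = -621$)
$d = 391$ ($d = 23 \cdot 17 = 391$)
$R - \left(d + x\right) \left(-26\right) = -621 - \left(391 - 32\right) \left(-26\right) = -621 - 359 \left(-26\right) = -621 - -9334 = -621 + 9334 = 8713$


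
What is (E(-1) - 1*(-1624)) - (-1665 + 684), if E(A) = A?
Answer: 2604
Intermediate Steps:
(E(-1) - 1*(-1624)) - (-1665 + 684) = (-1 - 1*(-1624)) - (-1665 + 684) = (-1 + 1624) - 1*(-981) = 1623 + 981 = 2604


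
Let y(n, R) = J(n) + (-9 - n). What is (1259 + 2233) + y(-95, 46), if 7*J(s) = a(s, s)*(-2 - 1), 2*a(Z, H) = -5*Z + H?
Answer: 24476/7 ≈ 3496.6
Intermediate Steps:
a(Z, H) = H/2 - 5*Z/2 (a(Z, H) = (-5*Z + H)/2 = (H - 5*Z)/2 = H/2 - 5*Z/2)
J(s) = 6*s/7 (J(s) = ((s/2 - 5*s/2)*(-2 - 1))/7 = (-2*s*(-3))/7 = (6*s)/7 = 6*s/7)
y(n, R) = -9 - n/7 (y(n, R) = 6*n/7 + (-9 - n) = -9 - n/7)
(1259 + 2233) + y(-95, 46) = (1259 + 2233) + (-9 - ⅐*(-95)) = 3492 + (-9 + 95/7) = 3492 + 32/7 = 24476/7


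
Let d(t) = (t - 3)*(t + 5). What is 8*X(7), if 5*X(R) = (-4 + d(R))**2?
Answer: 15488/5 ≈ 3097.6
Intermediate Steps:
d(t) = (-3 + t)*(5 + t)
X(R) = (-19 + R**2 + 2*R)**2/5 (X(R) = (-4 + (-15 + R**2 + 2*R))**2/5 = (-19 + R**2 + 2*R)**2/5)
8*X(7) = 8*((-19 + 7**2 + 2*7)**2/5) = 8*((-19 + 49 + 14)**2/5) = 8*((1/5)*44**2) = 8*((1/5)*1936) = 8*(1936/5) = 15488/5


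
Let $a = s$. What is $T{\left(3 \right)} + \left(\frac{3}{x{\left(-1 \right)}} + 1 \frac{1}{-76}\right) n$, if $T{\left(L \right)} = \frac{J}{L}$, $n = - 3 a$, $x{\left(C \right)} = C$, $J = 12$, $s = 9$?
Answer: $\frac{6487}{76} \approx 85.355$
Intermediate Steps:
$a = 9$
$n = -27$ ($n = \left(-3\right) 9 = -27$)
$T{\left(L \right)} = \frac{12}{L}$
$T{\left(3 \right)} + \left(\frac{3}{x{\left(-1 \right)}} + 1 \frac{1}{-76}\right) n = \frac{12}{3} + \left(\frac{3}{-1} + 1 \frac{1}{-76}\right) \left(-27\right) = 12 \cdot \frac{1}{3} + \left(3 \left(-1\right) + 1 \left(- \frac{1}{76}\right)\right) \left(-27\right) = 4 + \left(-3 - \frac{1}{76}\right) \left(-27\right) = 4 - - \frac{6183}{76} = 4 + \frac{6183}{76} = \frac{6487}{76}$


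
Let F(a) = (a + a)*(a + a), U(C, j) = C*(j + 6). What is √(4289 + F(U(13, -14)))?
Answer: 11*√393 ≈ 218.07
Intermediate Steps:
U(C, j) = C*(6 + j)
F(a) = 4*a² (F(a) = (2*a)*(2*a) = 4*a²)
√(4289 + F(U(13, -14))) = √(4289 + 4*(13*(6 - 14))²) = √(4289 + 4*(13*(-8))²) = √(4289 + 4*(-104)²) = √(4289 + 4*10816) = √(4289 + 43264) = √47553 = 11*√393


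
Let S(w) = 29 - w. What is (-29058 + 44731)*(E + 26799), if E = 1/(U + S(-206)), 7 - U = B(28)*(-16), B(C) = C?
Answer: 289814317303/690 ≈ 4.2002e+8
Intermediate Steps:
U = 455 (U = 7 - 28*(-16) = 7 - 1*(-448) = 7 + 448 = 455)
E = 1/690 (E = 1/(455 + (29 - 1*(-206))) = 1/(455 + (29 + 206)) = 1/(455 + 235) = 1/690 ≈ 0.0014493)
(-29058 + 44731)*(E + 26799) = (-29058 + 44731)*(1/690 + 26799) = 15673*(18491311/690) = 289814317303/690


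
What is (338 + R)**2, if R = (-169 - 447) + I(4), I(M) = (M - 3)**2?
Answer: 76729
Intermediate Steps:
I(M) = (-3 + M)**2
R = -615 (R = (-169 - 447) + (-3 + 4)**2 = -616 + 1**2 = -616 + 1 = -615)
(338 + R)**2 = (338 - 615)**2 = (-277)**2 = 76729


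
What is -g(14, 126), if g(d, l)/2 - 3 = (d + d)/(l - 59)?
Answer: -458/67 ≈ -6.8358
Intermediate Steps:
g(d, l) = 6 + 4*d/(-59 + l) (g(d, l) = 6 + 2*((d + d)/(l - 59)) = 6 + 2*((2*d)/(-59 + l)) = 6 + 2*(2*d/(-59 + l)) = 6 + 4*d/(-59 + l))
-g(14, 126) = -2*(-177 + 2*14 + 3*126)/(-59 + 126) = -2*(-177 + 28 + 378)/67 = -2*229/67 = -1*458/67 = -458/67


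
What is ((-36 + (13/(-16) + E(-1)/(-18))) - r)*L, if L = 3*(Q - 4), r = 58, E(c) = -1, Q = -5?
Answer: 40935/16 ≈ 2558.4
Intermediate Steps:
L = -27 (L = 3*(-5 - 4) = 3*(-9) = -27)
((-36 + (13/(-16) + E(-1)/(-18))) - r)*L = ((-36 + (13/(-16) - 1/(-18))) - 1*58)*(-27) = ((-36 + (13*(-1/16) - 1*(-1/18))) - 58)*(-27) = ((-36 + (-13/16 + 1/18)) - 58)*(-27) = ((-36 - 109/144) - 58)*(-27) = (-5293/144 - 58)*(-27) = -13645/144*(-27) = 40935/16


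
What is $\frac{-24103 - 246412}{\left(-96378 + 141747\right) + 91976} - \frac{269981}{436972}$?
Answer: $- \frac{31057604205}{12003183868} \approx -2.5874$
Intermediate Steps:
$\frac{-24103 - 246412}{\left(-96378 + 141747\right) + 91976} - \frac{269981}{436972} = - \frac{270515}{45369 + 91976} - \frac{269981}{436972} = - \frac{270515}{137345} - \frac{269981}{436972} = \left(-270515\right) \frac{1}{137345} - \frac{269981}{436972} = - \frac{54103}{27469} - \frac{269981}{436972} = - \frac{31057604205}{12003183868}$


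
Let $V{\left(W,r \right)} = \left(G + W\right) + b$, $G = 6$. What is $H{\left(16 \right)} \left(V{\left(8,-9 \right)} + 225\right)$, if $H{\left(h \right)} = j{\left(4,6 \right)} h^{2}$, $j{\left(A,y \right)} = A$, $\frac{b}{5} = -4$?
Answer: $224256$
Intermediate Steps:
$b = -20$ ($b = 5 \left(-4\right) = -20$)
$V{\left(W,r \right)} = -14 + W$ ($V{\left(W,r \right)} = \left(6 + W\right) - 20 = -14 + W$)
$H{\left(h \right)} = 4 h^{2}$
$H{\left(16 \right)} \left(V{\left(8,-9 \right)} + 225\right) = 4 \cdot 16^{2} \left(\left(-14 + 8\right) + 225\right) = 4 \cdot 256 \left(-6 + 225\right) = 1024 \cdot 219 = 224256$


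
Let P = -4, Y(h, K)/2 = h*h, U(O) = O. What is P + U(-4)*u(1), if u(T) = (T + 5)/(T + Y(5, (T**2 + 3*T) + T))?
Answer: -76/17 ≈ -4.4706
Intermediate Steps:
Y(h, K) = 2*h**2 (Y(h, K) = 2*(h*h) = 2*h**2)
u(T) = (5 + T)/(50 + T) (u(T) = (T + 5)/(T + 2*5**2) = (5 + T)/(T + 2*25) = (5 + T)/(T + 50) = (5 + T)/(50 + T))
P + U(-4)*u(1) = -4 - 4*(5 + 1)/(50 + 1) = -4 - 4*6/51 = -4 - 4*2/17 = -4 - 8/17 = -76/17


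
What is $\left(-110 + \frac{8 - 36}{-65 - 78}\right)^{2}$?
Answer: $\frac{246552804}{20449} \approx 12057.0$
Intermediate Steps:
$\left(-110 + \frac{8 - 36}{-65 - 78}\right)^{2} = \left(-110 - \frac{28}{-143}\right)^{2} = \left(-110 - - \frac{28}{143}\right)^{2} = \left(-110 + \frac{28}{143}\right)^{2} = \left(- \frac{15702}{143}\right)^{2} = \frac{246552804}{20449}$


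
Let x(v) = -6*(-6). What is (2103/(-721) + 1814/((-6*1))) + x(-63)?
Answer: -582388/2163 ≈ -269.25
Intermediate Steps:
x(v) = 36
(2103/(-721) + 1814/((-6*1))) + x(-63) = (2103/(-721) + 1814/((-6*1))) + 36 = (2103*(-1/721) + 1814/(-6)) + 36 = (-2103/721 + 1814*(-⅙)) + 36 = (-2103/721 - 907/3) + 36 = -660256/2163 + 36 = -582388/2163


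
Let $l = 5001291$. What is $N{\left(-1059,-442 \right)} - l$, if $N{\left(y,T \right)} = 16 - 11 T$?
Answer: $-4996413$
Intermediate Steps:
$N{\left(-1059,-442 \right)} - l = \left(16 - -4862\right) - 5001291 = \left(16 + 4862\right) - 5001291 = 4878 - 5001291 = -4996413$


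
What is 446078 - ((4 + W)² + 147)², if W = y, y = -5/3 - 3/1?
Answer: 34371389/81 ≈ 4.2434e+5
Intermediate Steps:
y = -14/3 (y = -5*⅓ - 3*1 = -5/3 - 3 = -14/3 ≈ -4.6667)
W = -14/3 ≈ -4.6667
446078 - ((4 + W)² + 147)² = 446078 - ((4 - 14/3)² + 147)² = 446078 - ((-⅔)² + 147)² = 446078 - (4/9 + 147)² = 446078 - (1327/9)² = 446078 - 1*1760929/81 = 446078 - 1760929/81 = 34371389/81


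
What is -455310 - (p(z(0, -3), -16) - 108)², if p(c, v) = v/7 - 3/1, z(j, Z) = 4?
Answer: -22939039/49 ≈ -4.6814e+5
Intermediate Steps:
p(c, v) = -3 + v/7 (p(c, v) = v*(⅐) - 3*1 = v/7 - 3 = -3 + v/7)
-455310 - (p(z(0, -3), -16) - 108)² = -455310 - ((-3 + (⅐)*(-16)) - 108)² = -455310 - ((-3 - 16/7) - 108)² = -455310 - (-37/7 - 108)² = -455310 - (-793/7)² = -455310 - 1*628849/49 = -455310 - 628849/49 = -22939039/49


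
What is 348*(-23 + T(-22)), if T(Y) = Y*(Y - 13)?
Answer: 259956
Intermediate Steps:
T(Y) = Y*(-13 + Y)
348*(-23 + T(-22)) = 348*(-23 - 22*(-13 - 22)) = 348*(-23 - 22*(-35)) = 348*(-23 + 770) = 348*747 = 259956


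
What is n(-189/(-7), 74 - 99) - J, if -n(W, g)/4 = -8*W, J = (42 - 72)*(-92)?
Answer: -1896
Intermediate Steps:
J = 2760 (J = -30*(-92) = 2760)
n(W, g) = 32*W (n(W, g) = -(-32)*W = 32*W)
n(-189/(-7), 74 - 99) - J = 32*(-189/(-7)) - 1*2760 = 32*(-189*(-1/7)) - 2760 = 32*27 - 2760 = 864 - 2760 = -1896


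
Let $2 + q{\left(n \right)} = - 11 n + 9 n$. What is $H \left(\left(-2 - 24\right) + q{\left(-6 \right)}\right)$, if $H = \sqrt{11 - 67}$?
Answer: $- 32 i \sqrt{14} \approx - 119.73 i$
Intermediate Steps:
$H = 2 i \sqrt{14}$ ($H = \sqrt{-56} = 2 i \sqrt{14} \approx 7.4833 i$)
$q{\left(n \right)} = -2 - 2 n$ ($q{\left(n \right)} = -2 + \left(- 11 n + 9 n\right) = -2 - 2 n$)
$H \left(\left(-2 - 24\right) + q{\left(-6 \right)}\right) = 2 i \sqrt{14} \left(\left(-2 - 24\right) - -10\right) = 2 i \sqrt{14} \left(\left(-2 - 24\right) + \left(-2 + 12\right)\right) = 2 i \sqrt{14} \left(-26 + 10\right) = 2 i \sqrt{14} \left(-16\right) = - 32 i \sqrt{14}$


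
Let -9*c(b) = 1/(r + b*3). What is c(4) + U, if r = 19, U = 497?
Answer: 138662/279 ≈ 497.00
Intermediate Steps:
c(b) = -1/(9*(19 + 3*b)) (c(b) = -1/(9*(19 + b*3)) = -1/(9*(19 + 3*b)))
c(4) + U = -1/(171 + 27*4) + 497 = -1/(171 + 108) + 497 = -1/279 + 497 = 138662/279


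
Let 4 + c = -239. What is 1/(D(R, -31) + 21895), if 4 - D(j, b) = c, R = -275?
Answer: 1/22142 ≈ 4.5163e-5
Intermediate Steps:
c = -243 (c = -4 - 239 = -243)
D(j, b) = 247 (D(j, b) = 4 - 1*(-243) = 4 + 243 = 247)
1/(D(R, -31) + 21895) = 1/(247 + 21895) = 1/22142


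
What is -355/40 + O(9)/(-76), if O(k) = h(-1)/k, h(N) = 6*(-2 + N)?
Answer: -1345/152 ≈ -8.8487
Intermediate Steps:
h(N) = -12 + 6*N
O(k) = -18/k (O(k) = (-12 + 6*(-1))/k = (-12 - 6)/k = -18/k)
-355/40 + O(9)/(-76) = -355/40 - 18/9/(-76) = -355*1/40 - 18*⅑*(-1/76) = -71/8 - 2*(-1/76) = -71/8 + 1/38 = -1345/152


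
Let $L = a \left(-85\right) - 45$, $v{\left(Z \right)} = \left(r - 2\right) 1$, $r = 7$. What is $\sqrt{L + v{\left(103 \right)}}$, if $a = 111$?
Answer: $5 i \sqrt{379} \approx 97.34 i$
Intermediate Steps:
$v{\left(Z \right)} = 5$ ($v{\left(Z \right)} = \left(7 - 2\right) 1 = 5 \cdot 1 = 5$)
$L = -9480$ ($L = 111 \left(-85\right) - 45 = -9435 - 45 = -9480$)
$\sqrt{L + v{\left(103 \right)}} = \sqrt{-9480 + 5} = \sqrt{-9475} = 5 i \sqrt{379}$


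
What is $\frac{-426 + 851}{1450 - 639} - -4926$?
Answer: $\frac{3995411}{811} \approx 4926.5$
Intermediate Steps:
$\frac{-426 + 851}{1450 - 639} - -4926 = \frac{425}{811} + 4926 = \frac{3995411}{811}$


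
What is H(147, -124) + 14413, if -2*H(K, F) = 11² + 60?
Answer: 28645/2 ≈ 14323.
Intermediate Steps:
H(K, F) = -181/2 (H(K, F) = -(11² + 60)/2 = -(121 + 60)/2 = -½*181 = -181/2)
H(147, -124) + 14413 = -181/2 + 14413 = 28645/2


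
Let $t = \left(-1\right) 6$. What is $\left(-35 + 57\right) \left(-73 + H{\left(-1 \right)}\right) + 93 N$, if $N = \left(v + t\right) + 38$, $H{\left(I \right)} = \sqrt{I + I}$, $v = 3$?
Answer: $1649 + 22 i \sqrt{2} \approx 1649.0 + 31.113 i$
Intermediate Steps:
$H{\left(I \right)} = \sqrt{2} \sqrt{I}$ ($H{\left(I \right)} = \sqrt{2 I} = \sqrt{2} \sqrt{I}$)
$t = -6$
$N = 35$ ($N = \left(3 - 6\right) + 38 = -3 + 38 = 35$)
$\left(-35 + 57\right) \left(-73 + H{\left(-1 \right)}\right) + 93 N = \left(-35 + 57\right) \left(-73 + \sqrt{2} \sqrt{-1}\right) + 93 \cdot 35 = 22 \left(-73 + \sqrt{2} i\right) + 3255 = 22 \left(-73 + i \sqrt{2}\right) + 3255 = \left(-1606 + 22 i \sqrt{2}\right) + 3255 = 1649 + 22 i \sqrt{2}$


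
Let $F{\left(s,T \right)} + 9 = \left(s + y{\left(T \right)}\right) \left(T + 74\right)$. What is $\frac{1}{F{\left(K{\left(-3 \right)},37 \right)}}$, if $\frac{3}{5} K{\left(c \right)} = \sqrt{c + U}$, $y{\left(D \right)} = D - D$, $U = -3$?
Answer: $- \frac{3}{68477} - \frac{185 i \sqrt{6}}{205431} \approx -4.381 \cdot 10^{-5} - 0.0022059 i$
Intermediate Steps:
$y{\left(D \right)} = 0$
$K{\left(c \right)} = \frac{5 \sqrt{-3 + c}}{3}$ ($K{\left(c \right)} = \frac{5 \sqrt{c - 3}}{3} = \frac{5 \sqrt{-3 + c}}{3}$)
$F{\left(s,T \right)} = -9 + s \left(74 + T\right)$ ($F{\left(s,T \right)} = -9 + \left(s + 0\right) \left(T + 74\right) = -9 + s \left(74 + T\right)$)
$\frac{1}{F{\left(K{\left(-3 \right)},37 \right)}} = \frac{1}{-9 + 74 \frac{5 \sqrt{-3 - 3}}{3} + 37 \frac{5 \sqrt{-3 - 3}}{3}} = \frac{1}{-9 + 74 \frac{5 \sqrt{-6}}{3} + 37 \frac{5 \sqrt{-6}}{3}} = \frac{1}{-9 + 74 \frac{5 i \sqrt{6}}{3} + 37 \frac{5 i \sqrt{6}}{3}} = \frac{1}{-9 + \frac{370 i \sqrt{6}}{3} + \frac{185 i \sqrt{6}}{3}} = \frac{1}{-9 + 185 i \sqrt{6}}$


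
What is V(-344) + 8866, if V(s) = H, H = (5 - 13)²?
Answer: 8930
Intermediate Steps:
H = 64 (H = (-8)² = 64)
V(s) = 64
V(-344) + 8866 = 64 + 8866 = 8930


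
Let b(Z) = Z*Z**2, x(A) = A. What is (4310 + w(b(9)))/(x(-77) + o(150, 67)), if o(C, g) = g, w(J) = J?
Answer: -5039/10 ≈ -503.90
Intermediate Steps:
b(Z) = Z**3
(4310 + w(b(9)))/(x(-77) + o(150, 67)) = (4310 + 9**3)/(-77 + 67) = (4310 + 729)/(-10) = 5039*(-1/10) = -5039/10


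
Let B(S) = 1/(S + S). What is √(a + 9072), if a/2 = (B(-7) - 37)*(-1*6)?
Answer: 3*√51814/7 ≈ 97.554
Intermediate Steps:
B(S) = 1/(2*S)
a = 3114/7 (a = 2*(((½)/(-7) - 37)*(-1*6)) = 2*(((½)*(-⅐) - 37)*(-6)) = 2*((-1/14 - 37)*(-6)) = 2*(-519/14*(-6)) = 2*(1557/7) = 3114/7 ≈ 444.86)
√(a + 9072) = √(3114/7 + 9072) = √(66618/7) = 3*√51814/7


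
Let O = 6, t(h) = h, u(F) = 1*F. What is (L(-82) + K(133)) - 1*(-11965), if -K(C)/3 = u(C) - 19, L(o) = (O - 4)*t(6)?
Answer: 11635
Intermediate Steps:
u(F) = F
L(o) = 12 (L(o) = (6 - 4)*6 = 2*6 = 12)
K(C) = 57 - 3*C (K(C) = -3*(C - 19) = -3*(-19 + C) = 57 - 3*C)
(L(-82) + K(133)) - 1*(-11965) = (12 + (57 - 3*133)) - 1*(-11965) = (12 + (57 - 399)) + 11965 = (12 - 342) + 11965 = -330 + 11965 = 11635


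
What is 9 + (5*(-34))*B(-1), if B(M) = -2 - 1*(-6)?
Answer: -671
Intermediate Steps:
B(M) = 4 (B(M) = -2 + 6 = 4)
9 + (5*(-34))*B(-1) = 9 + (5*(-34))*4 = 9 - 170*4 = 9 - 680 = -671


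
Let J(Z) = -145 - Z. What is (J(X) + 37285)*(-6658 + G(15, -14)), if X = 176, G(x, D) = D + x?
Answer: -246069348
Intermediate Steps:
(J(X) + 37285)*(-6658 + G(15, -14)) = ((-145 - 1*176) + 37285)*(-6658 + (-14 + 15)) = ((-145 - 176) + 37285)*(-6658 + 1) = (-321 + 37285)*(-6657) = 36964*(-6657) = -246069348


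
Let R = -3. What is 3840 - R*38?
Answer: 3954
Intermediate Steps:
3840 - R*38 = 3840 - (-3)*38 = 3840 - 1*(-114) = 3840 + 114 = 3954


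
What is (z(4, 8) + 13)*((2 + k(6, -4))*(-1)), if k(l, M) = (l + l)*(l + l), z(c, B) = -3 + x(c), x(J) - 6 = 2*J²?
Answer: -7008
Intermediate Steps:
x(J) = 6 + 2*J²
z(c, B) = 3 + 2*c² (z(c, B) = -3 + (6 + 2*c²) = 3 + 2*c²)
k(l, M) = 4*l² (k(l, M) = (2*l)*(2*l) = 4*l²)
(z(4, 8) + 13)*((2 + k(6, -4))*(-1)) = ((3 + 2*4²) + 13)*((2 + 4*6²)*(-1)) = ((3 + 2*16) + 13)*((2 + 4*36)*(-1)) = ((3 + 32) + 13)*((2 + 144)*(-1)) = (35 + 13)*(146*(-1)) = 48*(-146) = -7008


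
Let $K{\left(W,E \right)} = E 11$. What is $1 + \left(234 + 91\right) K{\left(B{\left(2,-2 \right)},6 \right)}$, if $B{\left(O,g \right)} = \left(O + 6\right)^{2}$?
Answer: $21451$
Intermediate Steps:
$B{\left(O,g \right)} = \left(6 + O\right)^{2}$
$K{\left(W,E \right)} = 11 E$
$1 + \left(234 + 91\right) K{\left(B{\left(2,-2 \right)},6 \right)} = 1 + \left(234 + 91\right) 11 \cdot 6 = 1 + 325 \cdot 66 = 1 + 21450 = 21451$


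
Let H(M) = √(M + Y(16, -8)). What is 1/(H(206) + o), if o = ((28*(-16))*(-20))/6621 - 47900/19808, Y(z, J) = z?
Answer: 1144815792763560/237430825139291783 + 1074999959244864*√222/237430825139291783 ≈ 0.072282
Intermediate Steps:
H(M) = √(16 + M) (H(M) = √(M + 16) = √(16 + M))
o = -34916555/32787192 (o = -448*(-20)*(1/6621) - 47900*1/19808 = 8960*(1/6621) - 11975/4952 = 8960/6621 - 11975/4952 = -34916555/32787192 ≈ -1.0649)
1/(H(206) + o) = 1/(√(16 + 206) - 34916555/32787192) = 1/(√222 - 34916555/32787192) = 1/(-34916555/32787192 + √222)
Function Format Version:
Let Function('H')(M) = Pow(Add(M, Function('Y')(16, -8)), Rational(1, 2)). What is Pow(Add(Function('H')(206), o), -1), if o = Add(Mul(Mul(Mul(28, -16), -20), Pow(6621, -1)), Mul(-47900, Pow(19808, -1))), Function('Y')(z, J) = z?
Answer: Add(Rational(1144815792763560, 237430825139291783), Mul(Rational(1074999959244864, 237430825139291783), Pow(222, Rational(1, 2)))) ≈ 0.072282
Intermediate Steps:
Function('H')(M) = Pow(Add(16, M), Rational(1, 2)) (Function('H')(M) = Pow(Add(M, 16), Rational(1, 2)) = Pow(Add(16, M), Rational(1, 2)))
o = Rational(-34916555, 32787192) (o = Add(Mul(Mul(-448, -20), Rational(1, 6621)), Mul(-47900, Rational(1, 19808))) = Add(Mul(8960, Rational(1, 6621)), Rational(-11975, 4952)) = Add(Rational(8960, 6621), Rational(-11975, 4952)) = Rational(-34916555, 32787192) ≈ -1.0649)
Pow(Add(Function('H')(206), o), -1) = Pow(Add(Pow(Add(16, 206), Rational(1, 2)), Rational(-34916555, 32787192)), -1) = Pow(Add(Pow(222, Rational(1, 2)), Rational(-34916555, 32787192)), -1) = Pow(Add(Rational(-34916555, 32787192), Pow(222, Rational(1, 2))), -1)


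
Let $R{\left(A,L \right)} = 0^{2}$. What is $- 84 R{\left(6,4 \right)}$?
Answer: $0$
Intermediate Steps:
$R{\left(A,L \right)} = 0$
$- 84 R{\left(6,4 \right)} = \left(-84\right) 0 = 0$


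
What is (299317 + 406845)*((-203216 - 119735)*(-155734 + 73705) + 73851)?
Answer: 18707235139851660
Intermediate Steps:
(299317 + 406845)*((-203216 - 119735)*(-155734 + 73705) + 73851) = 706162*(-322951*(-82029) + 73851) = 706162*(26491347579 + 73851) = 706162*26491421430 = 18707235139851660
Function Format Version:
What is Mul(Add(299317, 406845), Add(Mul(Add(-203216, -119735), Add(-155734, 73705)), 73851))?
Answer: 18707235139851660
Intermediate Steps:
Mul(Add(299317, 406845), Add(Mul(Add(-203216, -119735), Add(-155734, 73705)), 73851)) = Mul(706162, Add(Mul(-322951, -82029), 73851)) = Mul(706162, Add(26491347579, 73851)) = Mul(706162, 26491421430) = 18707235139851660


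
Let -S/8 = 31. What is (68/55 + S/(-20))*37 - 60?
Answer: 4890/11 ≈ 444.55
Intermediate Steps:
S = -248 (S = -8*31 = -248)
(68/55 + S/(-20))*37 - 60 = (68/55 - 248/(-20))*37 - 60 = (68*(1/55) - 248*(-1/20))*37 - 60 = (68/55 + 62/5)*37 - 60 = (150/11)*37 - 60 = 5550/11 - 60 = 4890/11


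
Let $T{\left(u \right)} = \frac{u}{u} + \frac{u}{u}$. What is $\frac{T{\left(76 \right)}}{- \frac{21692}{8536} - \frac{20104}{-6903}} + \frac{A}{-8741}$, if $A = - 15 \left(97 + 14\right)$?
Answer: $\frac{24239079729}{4344250777} \approx 5.5796$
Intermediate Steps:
$T{\left(u \right)} = 2$ ($T{\left(u \right)} = 1 + 1 = 2$)
$A = -1665$ ($A = \left(-15\right) 111 = -1665$)
$\frac{T{\left(76 \right)}}{- \frac{21692}{8536} - \frac{20104}{-6903}} + \frac{A}{-8741} = \frac{2}{- \frac{21692}{8536} - \frac{20104}{-6903}} - \frac{1665}{-8741} = \frac{2}{\left(-21692\right) \frac{1}{8536} - - \frac{20104}{6903}} - - \frac{1665}{8741} = \frac{2}{- \frac{493}{194} + \frac{20104}{6903}} + \frac{1665}{8741} = \frac{2}{\frac{496997}{1339182}} + \frac{1665}{8741} = 2 \cdot \frac{1339182}{496997} + \frac{1665}{8741} = \frac{2678364}{496997} + \frac{1665}{8741} = \frac{24239079729}{4344250777}$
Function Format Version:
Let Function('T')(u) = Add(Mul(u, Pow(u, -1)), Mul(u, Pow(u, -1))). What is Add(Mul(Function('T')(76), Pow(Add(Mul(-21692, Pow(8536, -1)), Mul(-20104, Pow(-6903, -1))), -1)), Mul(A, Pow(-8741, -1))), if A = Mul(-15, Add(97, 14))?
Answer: Rational(24239079729, 4344250777) ≈ 5.5796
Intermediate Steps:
Function('T')(u) = 2 (Function('T')(u) = Add(1, 1) = 2)
A = -1665 (A = Mul(-15, 111) = -1665)
Add(Mul(Function('T')(76), Pow(Add(Mul(-21692, Pow(8536, -1)), Mul(-20104, Pow(-6903, -1))), -1)), Mul(A, Pow(-8741, -1))) = Add(Mul(2, Pow(Add(Mul(-21692, Pow(8536, -1)), Mul(-20104, Pow(-6903, -1))), -1)), Mul(-1665, Pow(-8741, -1))) = Add(Mul(2, Pow(Add(Mul(-21692, Rational(1, 8536)), Mul(-20104, Rational(-1, 6903))), -1)), Mul(-1665, Rational(-1, 8741))) = Add(Mul(2, Pow(Add(Rational(-493, 194), Rational(20104, 6903)), -1)), Rational(1665, 8741)) = Add(Mul(2, Pow(Rational(496997, 1339182), -1)), Rational(1665, 8741)) = Add(Mul(2, Rational(1339182, 496997)), Rational(1665, 8741)) = Add(Rational(2678364, 496997), Rational(1665, 8741)) = Rational(24239079729, 4344250777)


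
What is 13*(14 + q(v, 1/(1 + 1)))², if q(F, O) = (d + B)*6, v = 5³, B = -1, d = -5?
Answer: 6292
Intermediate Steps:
v = 125
q(F, O) = -36 (q(F, O) = (-5 - 1)*6 = -6*6 = -36)
13*(14 + q(v, 1/(1 + 1)))² = 13*(14 - 36)² = 13*(-22)² = 13*484 = 6292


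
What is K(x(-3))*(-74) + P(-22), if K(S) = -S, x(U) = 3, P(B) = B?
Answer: 200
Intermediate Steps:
K(x(-3))*(-74) + P(-22) = -1*3*(-74) - 22 = -3*(-74) - 22 = 222 - 22 = 200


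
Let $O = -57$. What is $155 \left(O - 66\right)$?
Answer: $-19065$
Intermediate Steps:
$155 \left(O - 66\right) = 155 \left(-57 - 66\right) = 155 \left(-123\right) = -19065$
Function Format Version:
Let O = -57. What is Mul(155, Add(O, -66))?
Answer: -19065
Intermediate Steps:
Mul(155, Add(O, -66)) = Mul(155, Add(-57, -66)) = Mul(155, -123) = -19065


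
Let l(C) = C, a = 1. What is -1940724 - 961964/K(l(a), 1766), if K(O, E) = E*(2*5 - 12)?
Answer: -1713418801/883 ≈ -1.9405e+6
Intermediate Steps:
K(O, E) = -2*E (K(O, E) = E*(10 - 12) = E*(-2) = -2*E)
-1940724 - 961964/K(l(a), 1766) = -1940724 - 961964/((-2*1766)) = -1940724 - 961964/(-3532) = -1940724 - 961964*(-1)/3532 = -1940724 - 1*(-240491/883) = -1940724 + 240491/883 = -1713418801/883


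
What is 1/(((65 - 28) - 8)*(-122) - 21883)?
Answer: -1/25421 ≈ -3.9338e-5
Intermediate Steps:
1/(((65 - 28) - 8)*(-122) - 21883) = 1/((37 - 8)*(-122) - 21883) = 1/(29*(-122) - 21883) = 1/(-3538 - 21883) = 1/(-25421) = -1/25421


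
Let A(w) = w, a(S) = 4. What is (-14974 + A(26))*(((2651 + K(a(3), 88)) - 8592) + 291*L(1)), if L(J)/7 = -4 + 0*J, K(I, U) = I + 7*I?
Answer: 210124036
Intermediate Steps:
K(I, U) = 8*I
L(J) = -28 (L(J) = 7*(-4 + 0*J) = 7*(-4 + 0) = 7*(-4) = -28)
(-14974 + A(26))*(((2651 + K(a(3), 88)) - 8592) + 291*L(1)) = (-14974 + 26)*(((2651 + 8*4) - 8592) + 291*(-28)) = -14948*(((2651 + 32) - 8592) - 8148) = -14948*((2683 - 8592) - 8148) = -14948*(-5909 - 8148) = -14948*(-14057) = 210124036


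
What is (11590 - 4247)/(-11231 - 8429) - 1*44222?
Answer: -869411863/19660 ≈ -44222.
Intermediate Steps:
(11590 - 4247)/(-11231 - 8429) - 1*44222 = 7343/(-19660) - 44222 = 7343*(-1/19660) - 44222 = -7343/19660 - 44222 = -869411863/19660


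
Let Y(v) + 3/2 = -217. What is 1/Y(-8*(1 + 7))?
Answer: -2/437 ≈ -0.0045767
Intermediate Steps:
Y(v) = -437/2 (Y(v) = -3/2 - 217 = -437/2)
1/Y(-8*(1 + 7)) = 1/(-437/2) = -2/437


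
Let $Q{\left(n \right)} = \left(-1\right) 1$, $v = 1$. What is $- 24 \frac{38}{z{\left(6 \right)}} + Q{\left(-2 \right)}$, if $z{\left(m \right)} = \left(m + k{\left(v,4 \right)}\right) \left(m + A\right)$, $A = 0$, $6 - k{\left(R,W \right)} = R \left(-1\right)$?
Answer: $- \frac{165}{13} \approx -12.692$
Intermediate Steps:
$k{\left(R,W \right)} = 6 + R$ ($k{\left(R,W \right)} = 6 - R \left(-1\right) = 6 - - R = 6 + R$)
$z{\left(m \right)} = m \left(7 + m\right)$ ($z{\left(m \right)} = \left(m + \left(6 + 1\right)\right) \left(m + 0\right) = \left(m + 7\right) m = \left(7 + m\right) m = m \left(7 + m\right)$)
$Q{\left(n \right)} = -1$
$- 24 \frac{38}{z{\left(6 \right)}} + Q{\left(-2 \right)} = - 24 \frac{38}{6 \left(7 + 6\right)} - 1 = - 24 \frac{38}{6 \cdot 13} - 1 = - 24 \cdot \frac{38}{78} - 1 = - 24 \cdot 38 \cdot \frac{1}{78} - 1 = \left(-24\right) \frac{19}{39} - 1 = - \frac{152}{13} - 1 = - \frac{165}{13}$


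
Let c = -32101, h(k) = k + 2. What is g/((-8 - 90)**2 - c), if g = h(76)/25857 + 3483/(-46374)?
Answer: -738827/427420115070 ≈ -1.7286e-6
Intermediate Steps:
h(k) = 2 + k
g = -738827/10248654 (g = (2 + 76)/25857 + 3483/(-46374) = 78*(1/25857) + 3483*(-1/46374) = 2/663 - 1161/15458 = -738827/10248654 ≈ -0.072090)
g/((-8 - 90)**2 - c) = -738827/(10248654*((-8 - 90)**2 - 1*(-32101))) = -738827/(10248654*((-98)**2 + 32101)) = -738827/(10248654*(9604 + 32101)) = -738827/10248654/41705 = -738827/10248654*1/41705 = -738827/427420115070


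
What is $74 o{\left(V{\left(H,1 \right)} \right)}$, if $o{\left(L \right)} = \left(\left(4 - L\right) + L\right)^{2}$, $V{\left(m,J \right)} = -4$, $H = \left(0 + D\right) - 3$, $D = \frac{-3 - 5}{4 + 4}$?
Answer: $1184$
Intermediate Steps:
$D = -1$ ($D = - \frac{8}{8} = \left(-8\right) \frac{1}{8} = -1$)
$H = -4$ ($H = \left(0 - 1\right) - 3 = -1 - 3 = -4$)
$o{\left(L \right)} = 16$ ($o{\left(L \right)} = 4^{2} = 16$)
$74 o{\left(V{\left(H,1 \right)} \right)} = 74 \cdot 16 = 1184$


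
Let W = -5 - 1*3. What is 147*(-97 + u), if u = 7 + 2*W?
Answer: -15582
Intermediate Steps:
W = -8 (W = -5 - 3 = -8)
u = -9 (u = 7 + 2*(-8) = 7 - 16 = -9)
147*(-97 + u) = 147*(-97 - 9) = 147*(-106) = -15582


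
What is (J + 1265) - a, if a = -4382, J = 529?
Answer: 6176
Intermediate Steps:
(J + 1265) - a = (529 + 1265) - 1*(-4382) = 1794 + 4382 = 6176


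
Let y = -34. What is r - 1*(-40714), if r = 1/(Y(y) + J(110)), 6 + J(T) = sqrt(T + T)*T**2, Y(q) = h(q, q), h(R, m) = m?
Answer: 32785150441441/805254960 + 121*sqrt(55)/161050992 ≈ 40714.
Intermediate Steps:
Y(q) = q
J(T) = -6 + sqrt(2)*T**(5/2) (J(T) = -6 + sqrt(T + T)*T**2 = -6 + sqrt(2*T)*T**2 = -6 + (sqrt(2)*sqrt(T))*T**2 = -6 + sqrt(2)*T**(5/2))
r = 1/(-40 + 24200*sqrt(55)) (r = 1/(-34 + (-6 + sqrt(2)*110**(5/2))) = 1/(-34 + (-6 + sqrt(2)*(12100*sqrt(110)))) = 1/(-34 + (-6 + 24200*sqrt(55))) = 1/(-40 + 24200*sqrt(55)) ≈ 5.5731e-6)
r - 1*(-40714) = (1/805254960 + 121*sqrt(55)/161050992) - 1*(-40714) = (1/805254960 + 121*sqrt(55)/161050992) + 40714 = 32785150441441/805254960 + 121*sqrt(55)/161050992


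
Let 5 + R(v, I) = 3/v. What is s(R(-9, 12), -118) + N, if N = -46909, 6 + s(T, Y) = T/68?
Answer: -2392669/51 ≈ -46915.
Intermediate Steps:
R(v, I) = -5 + 3/v
s(T, Y) = -6 + T/68
s(R(-9, 12), -118) + N = (-6 + (-5 + 3/(-9))/68) - 46909 = (-6 + (-5 + 3*(-⅑))/68) - 46909 = (-6 + (-5 - ⅓)/68) - 46909 = (-6 + (1/68)*(-16/3)) - 46909 = (-6 - 4/51) - 46909 = -310/51 - 46909 = -2392669/51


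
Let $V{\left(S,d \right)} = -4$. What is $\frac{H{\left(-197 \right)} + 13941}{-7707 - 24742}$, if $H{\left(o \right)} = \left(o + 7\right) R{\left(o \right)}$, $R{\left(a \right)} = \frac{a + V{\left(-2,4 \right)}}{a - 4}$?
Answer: $- \frac{13751}{32449} \approx -0.42377$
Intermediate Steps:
$R{\left(a \right)} = 1$ ($R{\left(a \right)} = \frac{a - 4}{a - 4} = \frac{-4 + a}{-4 + a} = 1$)
$H{\left(o \right)} = 7 + o$ ($H{\left(o \right)} = \left(o + 7\right) 1 = \left(7 + o\right) 1 = 7 + o$)
$\frac{H{\left(-197 \right)} + 13941}{-7707 - 24742} = \frac{\left(7 - 197\right) + 13941}{-7707 - 24742} = \frac{-190 + 13941}{-32449} = 13751 \left(- \frac{1}{32449}\right) = - \frac{13751}{32449}$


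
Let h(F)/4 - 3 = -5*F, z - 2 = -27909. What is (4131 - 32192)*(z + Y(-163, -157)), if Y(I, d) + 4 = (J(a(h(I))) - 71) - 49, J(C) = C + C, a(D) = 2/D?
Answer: 643420686777/818 ≈ 7.8658e+8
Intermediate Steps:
z = -27907 (z = 2 - 27909 = -27907)
h(F) = 12 - 20*F (h(F) = 12 + 4*(-5*F) = 12 - 20*F)
J(C) = 2*C
Y(I, d) = -124 + 4/(12 - 20*I) (Y(I, d) = -4 + ((2*(2/(12 - 20*I)) - 71) - 49) = -4 + ((4/(12 - 20*I) - 71) - 49) = -4 + ((-71 + 4/(12 - 20*I)) - 49) = -4 + (-120 + 4/(12 - 20*I)) = -124 + 4/(12 - 20*I))
(4131 - 32192)*(z + Y(-163, -157)) = (4131 - 32192)*(-27907 + (371 - 620*(-163))/(-3 + 5*(-163))) = -28061*(-27907 + (371 + 101060)/(-3 - 815)) = -28061*(-27907 + 101431/(-818)) = -28061*(-27907 - 1/818*101431) = -28061*(-27907 - 101431/818) = -28061*(-22929357/818) = 643420686777/818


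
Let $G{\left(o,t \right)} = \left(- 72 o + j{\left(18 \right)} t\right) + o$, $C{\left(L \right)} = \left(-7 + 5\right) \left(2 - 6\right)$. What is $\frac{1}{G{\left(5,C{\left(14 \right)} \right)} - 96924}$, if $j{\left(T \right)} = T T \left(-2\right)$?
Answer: $- \frac{1}{102463} \approx -9.7596 \cdot 10^{-6}$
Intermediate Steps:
$j{\left(T \right)} = - 2 T^{2}$ ($j{\left(T \right)} = T^{2} \left(-2\right) = - 2 T^{2}$)
$C{\left(L \right)} = 8$ ($C{\left(L \right)} = \left(-2\right) \left(-4\right) = 8$)
$G{\left(o,t \right)} = - 648 t - 71 o$ ($G{\left(o,t \right)} = \left(- 72 o + - 2 \cdot 18^{2} t\right) + o = \left(- 72 o + \left(-2\right) 324 t\right) + o = \left(- 72 o - 648 t\right) + o = \left(- 648 t - 72 o\right) + o = - 648 t - 71 o$)
$\frac{1}{G{\left(5,C{\left(14 \right)} \right)} - 96924} = \frac{1}{\left(\left(-648\right) 8 - 355\right) - 96924} = \frac{1}{\left(-5184 - 355\right) - 96924} = \frac{1}{-5539 - 96924} = \frac{1}{-102463} = - \frac{1}{102463}$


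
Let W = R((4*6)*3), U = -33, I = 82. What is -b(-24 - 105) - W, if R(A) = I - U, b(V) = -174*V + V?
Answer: -22432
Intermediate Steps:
b(V) = -173*V
R(A) = 115 (R(A) = 82 - 1*(-33) = 82 + 33 = 115)
W = 115
-b(-24 - 105) - W = -(-173)*(-24 - 105) - 1*115 = -(-173)*(-129) - 115 = -1*22317 - 115 = -22317 - 115 = -22432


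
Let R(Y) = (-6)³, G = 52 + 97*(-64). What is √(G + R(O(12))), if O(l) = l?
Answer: 6*I*√177 ≈ 79.825*I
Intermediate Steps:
G = -6156 (G = 52 - 6208 = -6156)
R(Y) = -216
√(G + R(O(12))) = √(-6156 - 216) = √(-6372) = 6*I*√177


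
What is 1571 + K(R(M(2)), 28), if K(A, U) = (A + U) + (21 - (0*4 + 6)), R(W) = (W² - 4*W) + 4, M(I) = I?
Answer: 1614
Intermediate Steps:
R(W) = 4 + W² - 4*W
K(A, U) = 15 + A + U (K(A, U) = (A + U) + (21 - (0 + 6)) = (A + U) + (21 - 1*6) = (A + U) + (21 - 6) = (A + U) + 15 = 15 + A + U)
1571 + K(R(M(2)), 28) = 1571 + (15 + (4 + 2² - 4*2) + 28) = 1571 + (15 + (4 + 4 - 8) + 28) = 1571 + (15 + 0 + 28) = 1571 + 43 = 1614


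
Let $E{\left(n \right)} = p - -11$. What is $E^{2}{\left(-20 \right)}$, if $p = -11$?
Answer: $0$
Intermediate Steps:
$E{\left(n \right)} = 0$ ($E{\left(n \right)} = -11 - -11 = -11 + 11 = 0$)
$E^{2}{\left(-20 \right)} = 0^{2} = 0$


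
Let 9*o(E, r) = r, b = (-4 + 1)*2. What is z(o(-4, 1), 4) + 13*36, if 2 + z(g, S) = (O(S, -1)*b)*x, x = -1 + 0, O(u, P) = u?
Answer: 490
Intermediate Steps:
b = -6 (b = -3*2 = -6)
o(E, r) = r/9
x = -1
z(g, S) = -2 + 6*S (z(g, S) = -2 + (S*(-6))*(-1) = -2 - 6*S*(-1) = -2 + 6*S)
z(o(-4, 1), 4) + 13*36 = (-2 + 6*4) + 13*36 = (-2 + 24) + 468 = 22 + 468 = 490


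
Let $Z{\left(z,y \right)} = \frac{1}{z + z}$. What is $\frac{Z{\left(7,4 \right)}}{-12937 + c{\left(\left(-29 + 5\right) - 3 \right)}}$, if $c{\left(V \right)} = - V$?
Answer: $- \frac{1}{180740} \approx -5.5328 \cdot 10^{-6}$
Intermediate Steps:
$Z{\left(z,y \right)} = \frac{1}{2 z}$
$\frac{Z{\left(7,4 \right)}}{-12937 + c{\left(\left(-29 + 5\right) - 3 \right)}} = \frac{\frac{1}{2} \cdot \frac{1}{7}}{-12937 - \left(\left(-29 + 5\right) - 3\right)} = \frac{\frac{1}{2} \cdot \frac{1}{7}}{-12937 - \left(-24 - 3\right)} = \frac{1}{14 \left(-12937 - -27\right)} = \frac{1}{14 \left(-12937 + 27\right)} = \frac{1}{14 \left(-12910\right)} = \frac{1}{14} \left(- \frac{1}{12910}\right) = - \frac{1}{180740}$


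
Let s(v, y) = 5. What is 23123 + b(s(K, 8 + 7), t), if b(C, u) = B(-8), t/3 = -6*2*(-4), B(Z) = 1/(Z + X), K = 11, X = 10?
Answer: 46247/2 ≈ 23124.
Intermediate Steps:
B(Z) = 1/(10 + Z) (B(Z) = 1/(Z + 10) = 1/(10 + Z))
t = 144 (t = 3*(-6*2*(-4)) = 3*(-12*(-4)) = 3*48 = 144)
b(C, u) = ½ (b(C, u) = 1/(10 - 8) = 1/2 = ½)
23123 + b(s(K, 8 + 7), t) = 23123 + ½ = 46247/2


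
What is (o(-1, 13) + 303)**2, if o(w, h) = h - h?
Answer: 91809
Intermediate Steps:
o(w, h) = 0
(o(-1, 13) + 303)**2 = (0 + 303)**2 = 303**2 = 91809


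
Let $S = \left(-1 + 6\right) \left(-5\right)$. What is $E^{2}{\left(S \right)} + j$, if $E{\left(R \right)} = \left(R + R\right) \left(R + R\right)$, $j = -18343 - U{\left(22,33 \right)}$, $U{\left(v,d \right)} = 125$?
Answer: $6231532$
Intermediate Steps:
$S = -25$ ($S = 5 \left(-5\right) = -25$)
$j = -18468$ ($j = -18343 - 125 = -18468$)
$E{\left(R \right)} = 4 R^{2}$ ($E{\left(R \right)} = 2 R 2 R = 4 R^{2}$)
$E^{2}{\left(S \right)} + j = \left(4 \left(-25\right)^{2}\right)^{2} - 18468 = \left(4 \cdot 625\right)^{2} - 18468 = 2500^{2} - 18468 = 6250000 - 18468 = 6231532$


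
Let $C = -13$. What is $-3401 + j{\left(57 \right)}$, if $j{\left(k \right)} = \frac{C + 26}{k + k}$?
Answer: $- \frac{387701}{114} \approx -3400.9$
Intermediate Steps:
$j{\left(k \right)} = \frac{13}{2 k}$ ($j{\left(k \right)} = \frac{-13 + 26}{k + k} = \frac{13}{2 k}$)
$-3401 + j{\left(57 \right)} = -3401 + \frac{13}{2 \cdot 57} = -3401 + \frac{13}{2} \cdot \frac{1}{57} = -3401 + \frac{13}{114} = - \frac{387701}{114}$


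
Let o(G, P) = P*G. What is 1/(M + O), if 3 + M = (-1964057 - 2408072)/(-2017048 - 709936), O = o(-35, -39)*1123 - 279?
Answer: 2726984/4179415501321 ≈ 6.5248e-7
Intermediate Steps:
o(G, P) = G*P
O = 1532616 (O = -35*(-39)*1123 - 279 = 1365*1123 - 279 = 1532895 - 279 = 1532616)
M = -3808823/2726984 (M = -3 + (-1964057 - 2408072)/(-2017048 - 709936) = -3 - 4372129/(-2726984) = -3 - 4372129*(-1/2726984) = -3 + 4372129/2726984 = -3808823/2726984 ≈ -1.3967)
1/(M + O) = 1/(-3808823/2726984 + 1532616) = 1/(4179415501321/2726984) = 2726984/4179415501321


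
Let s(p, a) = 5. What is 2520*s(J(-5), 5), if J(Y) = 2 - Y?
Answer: 12600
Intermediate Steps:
2520*s(J(-5), 5) = 2520*5 = 12600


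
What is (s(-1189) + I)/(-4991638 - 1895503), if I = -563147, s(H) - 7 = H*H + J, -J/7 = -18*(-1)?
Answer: -850455/6887141 ≈ -0.12348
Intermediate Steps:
J = -126 (J = -(-126)*(-1) = -7*18 = -126)
s(H) = -119 + H² (s(H) = 7 + (H*H - 126) = 7 + (H² - 126) = 7 + (-126 + H²) = -119 + H²)
(s(-1189) + I)/(-4991638 - 1895503) = ((-119 + (-1189)²) - 563147)/(-4991638 - 1895503) = ((-119 + 1413721) - 563147)/(-6887141) = (1413602 - 563147)*(-1/6887141) = 850455*(-1/6887141) = -850455/6887141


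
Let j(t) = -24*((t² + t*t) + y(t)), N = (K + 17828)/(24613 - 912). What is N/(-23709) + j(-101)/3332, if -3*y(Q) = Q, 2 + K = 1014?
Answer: -3280958760726/22289771357 ≈ -147.20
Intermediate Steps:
K = 1012 (K = -2 + 1014 = 1012)
y(Q) = -Q/3
N = 18840/23701 (N = (1012 + 17828)/(24613 - 912) = 18840/23701 ≈ 0.79490)
j(t) = -48*t² + 8*t (j(t) = -24*((t² + t*t) - t/3) = -24*((t² + t²) - t/3) = -24*(2*t² - t/3) = -48*t² + 8*t)
N/(-23709) + j(-101)/3332 = (18840/23701)/(-23709) + (8*(-101)*(1 - 6*(-101)))/3332 = (18840/23701)*(-1/23709) + (8*(-101)*(1 + 606))*(1/3332) = -6280/187309003 + (8*(-101)*607)*(1/3332) = -6280/187309003 - 490456*1/3332 = -6280/187309003 - 122614/833 = -3280958760726/22289771357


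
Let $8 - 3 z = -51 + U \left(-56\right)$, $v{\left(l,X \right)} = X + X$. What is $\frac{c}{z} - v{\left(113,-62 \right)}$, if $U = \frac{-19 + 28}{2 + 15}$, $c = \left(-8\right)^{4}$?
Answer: $\frac{395764}{1507} \approx 262.62$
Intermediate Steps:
$c = 4096$
$U = \frac{9}{17} \approx 0.52941$
$v{\left(l,X \right)} = 2 X$
$z = \frac{1507}{51}$ ($z = \frac{8}{3} - \frac{-51 + \frac{9}{17} \left(-56\right)}{3} = \frac{8}{3} - \frac{-51 - \frac{504}{17}}{3} = \frac{8}{3} - - \frac{457}{17} = \frac{8}{3} + \frac{457}{17} = \frac{1507}{51} \approx 29.549$)
$\frac{c}{z} - v{\left(113,-62 \right)} = \frac{4096}{\frac{1507}{51}} - 2 \left(-62\right) = 4096 \cdot \frac{51}{1507} - -124 = \frac{208896}{1507} + 124 = \frac{395764}{1507}$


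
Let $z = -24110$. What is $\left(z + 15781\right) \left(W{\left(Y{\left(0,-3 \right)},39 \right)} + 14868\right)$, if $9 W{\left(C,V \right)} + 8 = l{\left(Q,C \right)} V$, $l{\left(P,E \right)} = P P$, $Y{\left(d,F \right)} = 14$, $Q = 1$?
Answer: $- \frac{1114778347}{9} \approx -1.2386 \cdot 10^{8}$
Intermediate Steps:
$l{\left(P,E \right)} = P^{2}$
$W{\left(C,V \right)} = - \frac{8}{9} + \frac{V}{9}$ ($W{\left(C,V \right)} = - \frac{8}{9} + \frac{1^{2} V}{9} = - \frac{8}{9} + \frac{1 V}{9} = - \frac{8}{9} + \frac{V}{9}$)
$\left(z + 15781\right) \left(W{\left(Y{\left(0,-3 \right)},39 \right)} + 14868\right) = \left(-24110 + 15781\right) \left(\left(- \frac{8}{9} + \frac{1}{9} \cdot 39\right) + 14868\right) = - 8329 \left(\left(- \frac{8}{9} + \frac{13}{3}\right) + 14868\right) = - 8329 \left(\frac{31}{9} + 14868\right) = \left(-8329\right) \frac{133843}{9} = - \frac{1114778347}{9}$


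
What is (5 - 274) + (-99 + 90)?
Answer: -278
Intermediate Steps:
(5 - 274) + (-99 + 90) = -269 - 9 = -278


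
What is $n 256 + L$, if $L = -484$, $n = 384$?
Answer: $97820$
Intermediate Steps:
$n 256 + L = 384 \cdot 256 - 484 = 98304 - 484 = 97820$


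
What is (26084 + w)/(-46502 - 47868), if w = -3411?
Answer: -22673/94370 ≈ -0.24026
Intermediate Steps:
(26084 + w)/(-46502 - 47868) = (26084 - 3411)/(-46502 - 47868) = 22673/(-94370) = 22673*(-1/94370) = -22673/94370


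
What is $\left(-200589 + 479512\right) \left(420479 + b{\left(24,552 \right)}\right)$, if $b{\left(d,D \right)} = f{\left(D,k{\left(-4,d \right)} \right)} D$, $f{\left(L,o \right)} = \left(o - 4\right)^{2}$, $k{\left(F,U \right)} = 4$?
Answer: $117281264117$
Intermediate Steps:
$f{\left(L,o \right)} = \left(-4 + o\right)^{2}$
$b{\left(d,D \right)} = 0$ ($b{\left(d,D \right)} = \left(-4 + 4\right)^{2} D = 0^{2} D = 0 D = 0$)
$\left(-200589 + 479512\right) \left(420479 + b{\left(24,552 \right)}\right) = \left(-200589 + 479512\right) \left(420479 + 0\right) = 278923 \cdot 420479 = 117281264117$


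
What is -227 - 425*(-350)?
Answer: 148523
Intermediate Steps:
-227 - 425*(-350) = -227 + 148750 = 148523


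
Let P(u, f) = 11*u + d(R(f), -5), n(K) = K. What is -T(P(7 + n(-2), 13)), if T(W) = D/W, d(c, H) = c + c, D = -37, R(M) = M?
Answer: 37/81 ≈ 0.45679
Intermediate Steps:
d(c, H) = 2*c
P(u, f) = 2*f + 11*u (P(u, f) = 11*u + 2*f = 2*f + 11*u)
T(W) = -37/W
-T(P(7 + n(-2), 13)) = -(-37)/(2*13 + 11*(7 - 2)) = -(-37)/(26 + 11*5) = -(-37)/(26 + 55) = -(-37)/81 = -1*(-37/81) = 37/81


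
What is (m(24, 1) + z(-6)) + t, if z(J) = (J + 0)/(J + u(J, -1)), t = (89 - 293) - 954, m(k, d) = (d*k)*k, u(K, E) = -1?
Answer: -4068/7 ≈ -581.14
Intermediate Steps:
m(k, d) = d*k²
t = -1158 (t = -204 - 954 = -1158)
z(J) = J/(-1 + J) (z(J) = (J + 0)/(J - 1) = J/(-1 + J))
(m(24, 1) + z(-6)) + t = (1*24² - 6/(-1 - 6)) - 1158 = (1*576 - 6/(-7)) - 1158 = (576 - 6*(-⅐)) - 1158 = (576 + 6/7) - 1158 = 4038/7 - 1158 = -4068/7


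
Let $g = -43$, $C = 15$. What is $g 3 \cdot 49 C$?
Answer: $-94815$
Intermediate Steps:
$g 3 \cdot 49 C = \left(-43\right) 3 \cdot 49 \cdot 15 = \left(-129\right) 49 \cdot 15 = \left(-6321\right) 15 = -94815$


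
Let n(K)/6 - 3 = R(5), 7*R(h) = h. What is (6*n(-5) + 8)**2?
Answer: 984064/49 ≈ 20083.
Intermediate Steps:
R(h) = h/7
n(K) = 156/7 (n(K) = 18 + 6*((1/7)*5) = 18 + 6*(5/7) = 18 + 30/7 = 156/7)
(6*n(-5) + 8)**2 = (6*(156/7) + 8)**2 = (936/7 + 8)**2 = (992/7)**2 = 984064/49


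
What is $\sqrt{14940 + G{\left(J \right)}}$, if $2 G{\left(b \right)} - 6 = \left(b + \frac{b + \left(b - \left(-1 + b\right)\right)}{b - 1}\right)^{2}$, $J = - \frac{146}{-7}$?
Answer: $\frac{\sqrt{57500812238}}{1946} \approx 123.22$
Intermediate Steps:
$J = \frac{146}{7}$ ($J = \left(-146\right) \left(- \frac{1}{7}\right) = \frac{146}{7} \approx 20.857$)
$G{\left(b \right)} = 3 + \frac{\left(b + \frac{1 + b}{-1 + b}\right)^{2}}{2}$ ($G{\left(b \right)} = 3 + \frac{\left(b + \frac{b + \left(b - \left(-1 + b\right)\right)}{b - 1}\right)^{2}}{2} = 3 + \frac{\left(b + \frac{b + 1}{-1 + b}\right)^{2}}{2} = 3 + \frac{\left(b + \frac{1 + b}{-1 + b}\right)^{2}}{2}$)
$\sqrt{14940 + G{\left(J \right)}} = \sqrt{14940 + \left(3 + \frac{\left(1 + \left(\frac{146}{7}\right)^{2}\right)^{2}}{2 \left(-1 + \frac{146}{7}\right)^{2}}\right)} = \sqrt{14940 + \left(3 + \frac{\left(1 + \frac{21316}{49}\right)^{2}}{2 \cdot \frac{19321}{49}}\right)} = \sqrt{14940 + \left(3 + \frac{1}{2} \left(\frac{21365}{49}\right)^{2} \cdot \frac{49}{19321}\right)} = \sqrt{14940 + \left(3 + \frac{1}{2} \cdot \frac{456463225}{2401} \cdot \frac{49}{19321}\right)} = \sqrt{14940 + \left(3 + \frac{456463225}{1893458}\right)} = \sqrt{14940 + \frac{462143599}{1893458}} = \sqrt{\frac{28750406119}{1893458}} = \frac{\sqrt{57500812238}}{1946}$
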